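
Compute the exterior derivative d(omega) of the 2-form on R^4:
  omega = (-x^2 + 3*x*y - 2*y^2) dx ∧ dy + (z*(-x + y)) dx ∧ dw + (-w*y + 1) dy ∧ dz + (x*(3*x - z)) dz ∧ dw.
d(omega) = (-z) dx ∧ dy ∧ dw + (7*x - y - z) dx ∧ dz ∧ dw + (-y) dy ∧ dz ∧ dw

For a 2-form omega = sum_{i<j} g_{ij} dx_i ∧ dx_j, the exterior derivative is
  d(omega) = sum_{i<j} d(g_{ij}) ∧ dx_i ∧ dx_j = sum_{i<j, k} (∂g_{ij}/∂x_k) dx_k ∧ dx_i ∧ dx_j.
Expand each term, using dx_k ∧ dx_i ∧ dx_j = sgn(permutation) dx_{(a)} ∧ dx_{(b)} ∧ dx_{(c)} with (a < b < c) sorted:
  d(z*(-x + y)) includes (∂/∂y)(z*(-x + y)) dy = (z) dy, which multiplied by dx ∧ dw gives (-z) dx ∧ dy ∧ dw
  d(z*(-x + y)) includes (∂/∂z)(z*(-x + y)) dz = (-x + y) dz, which multiplied by dx ∧ dw gives (x - y) dx ∧ dz ∧ dw
  d(-w*y + 1) includes (∂/∂w)(-w*y + 1) dw = (-y) dw, which multiplied by dy ∧ dz gives (-y) dy ∧ dz ∧ dw
  d(x*(3*x - z)) includes (∂/∂x)(x*(3*x - z)) dx = (6*x - z) dx, which multiplied by dz ∧ dw gives (6*x - z) dx ∧ dz ∧ dw
Collecting like 3-forms: d(omega) = (-z) dx ∧ dy ∧ dw + (7*x - y - z) dx ∧ dz ∧ dw + (-y) dy ∧ dz ∧ dw.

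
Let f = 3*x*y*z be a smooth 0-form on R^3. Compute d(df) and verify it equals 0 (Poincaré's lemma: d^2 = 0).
d(df) = 0

Step 1: df = sum_i (∂f/∂x_i) dx_i = (3*y*z) dx + (3*x*z) dy + (3*x*y) dz.
Step 2: Apply d again. Using the 1-form formula, the coefficient of dx ∧ dy in d(df) is ∂^2 f/∂x ∂y - ∂^2 f/∂y ∂x = (3*z) - (3*z) = 0 (equality of mixed partials for smooth f).
Similarly for dx ∧ dz and dy ∧ dz — all coefficients vanish. So d(df) = 0.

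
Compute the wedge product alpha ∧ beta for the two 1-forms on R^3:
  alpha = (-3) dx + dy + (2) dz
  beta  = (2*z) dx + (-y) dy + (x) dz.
alpha ∧ beta = (3*y - 2*z) dx ∧ dy + (-3*x - 4*z) dx ∧ dz + (x + 2*y) dy ∧ dz

Distribute the wedge, using dx_i ∧ dx_j = -dx_j ∧ dx_i and dx_i ∧ dx_i = 0. For each pair (i, j) with i < j, the coefficient of dx_i ∧ dx_j in alpha ∧ beta is (alpha_i * beta_j - alpha_j * beta_i). Collecting: alpha ∧ beta = (3*y - 2*z) dx ∧ dy + (-3*x - 4*z) dx ∧ dz + (x + 2*y) dy ∧ dz.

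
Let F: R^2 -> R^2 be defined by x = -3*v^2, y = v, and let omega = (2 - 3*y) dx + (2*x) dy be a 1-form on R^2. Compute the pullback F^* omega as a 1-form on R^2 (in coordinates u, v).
F^* omega = (12*v*(v - 1)) dv

Using F^*(f dg) = (f ∘ F) d(g ∘ F), substitute each coordinate x_i by F_i(u, v) in f_i, and replace dx_i by d F_i = (∂F_i/∂u) du + (∂F_i/∂v) dv.
  For the x component: f_1(F) = 2 - 3*v; d F_1 = (0) du + (-6*v) dv
  For the y component: f_2(F) = -6*v^2; d F_2 = (0) du + (1) dv
Combining and collecting du, dv coefficients:
  coeff of du: 0
  coeff of dv: 12*v*(v - 1)
F^* omega = (12*v*(v - 1)) dv.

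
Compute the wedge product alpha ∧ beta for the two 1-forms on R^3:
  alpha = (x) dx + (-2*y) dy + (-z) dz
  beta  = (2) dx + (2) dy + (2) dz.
alpha ∧ beta = (2*x + 4*y) dx ∧ dy + (2*x + 2*z) dx ∧ dz + (-4*y + 2*z) dy ∧ dz

Distribute the wedge, using dx_i ∧ dx_j = -dx_j ∧ dx_i and dx_i ∧ dx_i = 0. For each pair (i, j) with i < j, the coefficient of dx_i ∧ dx_j in alpha ∧ beta is (alpha_i * beta_j - alpha_j * beta_i). Collecting: alpha ∧ beta = (2*x + 4*y) dx ∧ dy + (2*x + 2*z) dx ∧ dz + (-4*y + 2*z) dy ∧ dz.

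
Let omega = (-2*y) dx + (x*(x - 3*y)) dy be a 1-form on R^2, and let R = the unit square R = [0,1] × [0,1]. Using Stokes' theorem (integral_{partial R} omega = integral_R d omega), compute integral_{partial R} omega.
integral_(partial R) omega = 3/2

Stokes: integral_partial_R omega = integral_R d omega with d omega = (∂Q/∂x - ∂P/∂y) dx ∧ dy.
  ∂Q/∂x = 2*x - 3*y
  ∂P/∂y = -2
  integrand = ∂Q/∂x - ∂P/∂y = 2*x - 3*y + 2.
Integrating over R: integral_0^1 integral_0^1 (2*x - 3*y + 2) dx dy = 3/2.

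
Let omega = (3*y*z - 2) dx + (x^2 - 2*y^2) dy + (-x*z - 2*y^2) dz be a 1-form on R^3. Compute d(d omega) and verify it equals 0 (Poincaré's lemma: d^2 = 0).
d(d omega) = 0

Step 1: d omega = sum_{i<j} (∂f_j/∂x_i - ∂f_i/∂x_j) dx_i ∧ dx_j:
  coeff of dx ∧ dy: 2*x - 3*z
  coeff of dx ∧ dz: -3*y - z
  coeff of dy ∧ dz: -4*y
Step 2: Apply d again to each 2-form coefficient. The only possible 3-form in R^3 is dx ∧ dy ∧ dz, with coefficient
  ∂(coeff of dy∧dz)/∂x - ∂(coeff of dx∧dz)/∂y + ∂(coeff of dx∧dy)/∂z
  = ∂/∂x (-4*y) - ∂/∂y (-3*y - z) + ∂/∂z (2*x - 3*z).
Each of these terms simplifies to sums of mixed partials that cancel in pairs. The result is 0 (by equality of mixed partials for smooth functions — Schwarz / Clairaut).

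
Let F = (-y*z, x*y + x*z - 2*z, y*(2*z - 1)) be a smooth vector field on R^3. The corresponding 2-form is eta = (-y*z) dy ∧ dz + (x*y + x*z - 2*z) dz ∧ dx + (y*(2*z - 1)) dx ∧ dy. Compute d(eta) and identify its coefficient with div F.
d(eta) = (x + 2*y) dx ∧ dy ∧ dz; div F = x + 2*y

For a 2-form in R^3 of the form above, applying d gives a 3-form with coefficient ∂P/∂x + ∂Q/∂y + ∂R/∂z:
  ∂P/∂x = 0
  ∂Q/∂y = x
  ∂R/∂z = 2*y
Sum = x + 2*y, which is exactly div F.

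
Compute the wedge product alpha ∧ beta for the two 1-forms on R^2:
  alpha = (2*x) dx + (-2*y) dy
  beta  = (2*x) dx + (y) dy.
alpha ∧ beta = (6*x*y) dx ∧ dy

Distribute the wedge, using dx_i ∧ dx_j = -dx_j ∧ dx_i and dx_i ∧ dx_i = 0. For each pair (i, j) with i < j, the coefficient of dx_i ∧ dx_j in alpha ∧ beta is (alpha_i * beta_j - alpha_j * beta_i). Collecting: alpha ∧ beta = (6*x*y) dx ∧ dy.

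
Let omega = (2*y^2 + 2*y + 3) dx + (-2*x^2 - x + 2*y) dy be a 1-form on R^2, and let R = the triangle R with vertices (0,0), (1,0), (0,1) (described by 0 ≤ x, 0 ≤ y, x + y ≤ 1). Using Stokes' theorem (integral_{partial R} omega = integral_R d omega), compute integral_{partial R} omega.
integral_(partial R) omega = -17/6

Stokes: integral_partial_R omega = integral_R d omega with d omega = (∂Q/∂x - ∂P/∂y) dx ∧ dy.
  ∂Q/∂x = -4*x - 1
  ∂P/∂y = 4*y + 2
  integrand = ∂Q/∂x - ∂P/∂y = -4*x - 4*y - 3.
Integrating over R: integral_0^1 integral_0^{1-x} (-4*x - 4*y - 3) dy dx = -17/6.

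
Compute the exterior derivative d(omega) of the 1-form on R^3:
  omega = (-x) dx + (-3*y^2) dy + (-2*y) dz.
d(omega) = (-2) dy ∧ dz

For a 1-form omega = sum_i f_i dx_i, the exterior derivative is
  d(omega) = sum_{i < j} (∂f_j/∂x_i - ∂f_i/∂x_j) dx_i ∧ dx_j.
  coefficient of dy ∧ dz: ∂f_3/∂y - ∂f_2/∂z = ∂(-2*y)/∂y - ∂(-3*y^2)/∂z = -2
Assembling: d(omega) = (-2) dy ∧ dz.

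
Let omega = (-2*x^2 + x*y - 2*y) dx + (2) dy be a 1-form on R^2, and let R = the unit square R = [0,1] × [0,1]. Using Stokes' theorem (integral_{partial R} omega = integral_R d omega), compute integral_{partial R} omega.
integral_(partial R) omega = 3/2

Stokes: integral_partial_R omega = integral_R d omega with d omega = (∂Q/∂x - ∂P/∂y) dx ∧ dy.
  ∂Q/∂x = 0
  ∂P/∂y = x - 2
  integrand = ∂Q/∂x - ∂P/∂y = 2 - x.
Integrating over R: integral_0^1 integral_0^1 (2 - x) dx dy = 3/2.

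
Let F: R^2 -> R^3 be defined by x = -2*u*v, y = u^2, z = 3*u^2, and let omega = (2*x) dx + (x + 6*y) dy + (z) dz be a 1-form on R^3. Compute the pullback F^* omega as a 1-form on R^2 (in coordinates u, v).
F^* omega = (2*u*(15*u^2 - 2*u*v + 4*v^2)) du + (8*u^2*v) dv

Using F^*(f dg) = (f ∘ F) d(g ∘ F), substitute each coordinate x_i by F_i(u, v) in f_i, and replace dx_i by d F_i = (∂F_i/∂u) du + (∂F_i/∂v) dv.
  For the x component: f_1(F) = -4*u*v; d F_1 = (-2*v) du + (-2*u) dv
  For the y component: f_2(F) = 2*u*(3*u - v); d F_2 = (2*u) du + (0) dv
  For the z component: f_3(F) = 3*u^2; d F_3 = (6*u) du + (0) dv
Combining and collecting du, dv coefficients:
  coeff of du: 2*u*(15*u^2 - 2*u*v + 4*v^2)
  coeff of dv: 8*u^2*v
F^* omega = (2*u*(15*u^2 - 2*u*v + 4*v^2)) du + (8*u^2*v) dv.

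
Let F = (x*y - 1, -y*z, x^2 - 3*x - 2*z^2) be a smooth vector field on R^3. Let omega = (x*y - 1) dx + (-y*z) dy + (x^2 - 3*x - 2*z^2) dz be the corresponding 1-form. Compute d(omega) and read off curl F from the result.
d(omega) = (y) dy ∧ dz + (3 - 2*x) dz ∧ dx + (-x) dx ∧ dy; curl F = (y, 3 - 2*x, -x)

d omega = sum_{i<j} (∂f_j/∂x_i - ∂f_i/∂x_j) dx_i ∧ dx_j. Under the identification (dy ∧ dz, dz ∧ dx, dx ∧ dy) ↔ (e_x, e_y, e_z), the coefficients are exactly the components of curl F. Compute:
  ∂R/∂y - ∂Q/∂z = (0) - (-y) = y
  ∂P/∂z - ∂R/∂x = (0) - (2*x - 3) = 3 - 2*x
  ∂Q/∂x - ∂P/∂y = (0) - (x) = -x.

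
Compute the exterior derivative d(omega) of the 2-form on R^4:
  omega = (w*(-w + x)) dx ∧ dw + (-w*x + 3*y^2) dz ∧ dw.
d(omega) = (-w) dx ∧ dz ∧ dw + (6*y) dy ∧ dz ∧ dw

For a 2-form omega = sum_{i<j} g_{ij} dx_i ∧ dx_j, the exterior derivative is
  d(omega) = sum_{i<j} d(g_{ij}) ∧ dx_i ∧ dx_j = sum_{i<j, k} (∂g_{ij}/∂x_k) dx_k ∧ dx_i ∧ dx_j.
Expand each term, using dx_k ∧ dx_i ∧ dx_j = sgn(permutation) dx_{(a)} ∧ dx_{(b)} ∧ dx_{(c)} with (a < b < c) sorted:
  d(-w*x + 3*y^2) includes (∂/∂x)(-w*x + 3*y^2) dx = (-w) dx, which multiplied by dz ∧ dw gives (-w) dx ∧ dz ∧ dw
  d(-w*x + 3*y^2) includes (∂/∂y)(-w*x + 3*y^2) dy = (6*y) dy, which multiplied by dz ∧ dw gives (6*y) dy ∧ dz ∧ dw
Collecting like 3-forms: d(omega) = (-w) dx ∧ dz ∧ dw + (6*y) dy ∧ dz ∧ dw.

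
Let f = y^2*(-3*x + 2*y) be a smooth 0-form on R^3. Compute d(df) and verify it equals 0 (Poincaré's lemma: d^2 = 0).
d(df) = 0

Step 1: df = sum_i (∂f/∂x_i) dx_i = (-3*y^2) dx + (6*y*(-x + y)) dy + (0) dz.
Step 2: Apply d again. Using the 1-form formula, the coefficient of dx ∧ dy in d(df) is ∂^2 f/∂x ∂y - ∂^2 f/∂y ∂x = (-6*y) - (-6*y) = 0 (equality of mixed partials for smooth f).
Similarly for dx ∧ dz and dy ∧ dz — all coefficients vanish. So d(df) = 0.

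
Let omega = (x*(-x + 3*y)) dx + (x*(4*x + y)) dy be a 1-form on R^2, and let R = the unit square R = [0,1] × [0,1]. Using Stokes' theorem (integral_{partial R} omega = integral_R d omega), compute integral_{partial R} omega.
integral_(partial R) omega = 3

Stokes: integral_partial_R omega = integral_R d omega with d omega = (∂Q/∂x - ∂P/∂y) dx ∧ dy.
  ∂Q/∂x = 8*x + y
  ∂P/∂y = 3*x
  integrand = ∂Q/∂x - ∂P/∂y = 5*x + y.
Integrating over R: integral_0^1 integral_0^1 (5*x + y) dx dy = 3.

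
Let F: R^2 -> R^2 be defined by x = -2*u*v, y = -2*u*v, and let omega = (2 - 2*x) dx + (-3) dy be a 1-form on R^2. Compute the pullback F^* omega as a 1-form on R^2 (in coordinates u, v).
F^* omega = (2*v*(-4*u*v + 1)) du + (2*u*(-4*u*v + 1)) dv

Using F^*(f dg) = (f ∘ F) d(g ∘ F), substitute each coordinate x_i by F_i(u, v) in f_i, and replace dx_i by d F_i = (∂F_i/∂u) du + (∂F_i/∂v) dv.
  For the x component: f_1(F) = 4*u*v + 2; d F_1 = (-2*v) du + (-2*u) dv
  For the y component: f_2(F) = -3; d F_2 = (-2*v) du + (-2*u) dv
Combining and collecting du, dv coefficients:
  coeff of du: 2*v*(-4*u*v + 1)
  coeff of dv: 2*u*(-4*u*v + 1)
F^* omega = (2*v*(-4*u*v + 1)) du + (2*u*(-4*u*v + 1)) dv.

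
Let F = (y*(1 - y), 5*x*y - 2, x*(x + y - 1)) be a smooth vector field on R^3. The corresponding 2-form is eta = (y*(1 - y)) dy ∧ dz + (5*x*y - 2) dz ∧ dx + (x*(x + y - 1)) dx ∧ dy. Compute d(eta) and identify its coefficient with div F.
d(eta) = (5*x) dx ∧ dy ∧ dz; div F = 5*x

For a 2-form in R^3 of the form above, applying d gives a 3-form with coefficient ∂P/∂x + ∂Q/∂y + ∂R/∂z:
  ∂P/∂x = 0
  ∂Q/∂y = 5*x
  ∂R/∂z = 0
Sum = 5*x, which is exactly div F.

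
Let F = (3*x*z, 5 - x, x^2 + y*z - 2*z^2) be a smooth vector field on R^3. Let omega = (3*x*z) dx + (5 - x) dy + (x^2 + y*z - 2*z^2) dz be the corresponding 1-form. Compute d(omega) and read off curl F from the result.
d(omega) = (z) dy ∧ dz + (x) dz ∧ dx + (-1) dx ∧ dy; curl F = (z, x, -1)

d omega = sum_{i<j} (∂f_j/∂x_i - ∂f_i/∂x_j) dx_i ∧ dx_j. Under the identification (dy ∧ dz, dz ∧ dx, dx ∧ dy) ↔ (e_x, e_y, e_z), the coefficients are exactly the components of curl F. Compute:
  ∂R/∂y - ∂Q/∂z = (z) - (0) = z
  ∂P/∂z - ∂R/∂x = (3*x) - (2*x) = x
  ∂Q/∂x - ∂P/∂y = (-1) - (0) = -1.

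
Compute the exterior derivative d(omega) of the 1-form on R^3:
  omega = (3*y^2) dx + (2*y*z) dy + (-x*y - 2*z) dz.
d(omega) = (-6*y) dx ∧ dy + (-y) dx ∧ dz + (-x - 2*y) dy ∧ dz

For a 1-form omega = sum_i f_i dx_i, the exterior derivative is
  d(omega) = sum_{i < j} (∂f_j/∂x_i - ∂f_i/∂x_j) dx_i ∧ dx_j.
  coefficient of dx ∧ dy: ∂f_2/∂x - ∂f_1/∂y = ∂(2*y*z)/∂x - ∂(3*y^2)/∂y = -6*y
  coefficient of dx ∧ dz: ∂f_3/∂x - ∂f_1/∂z = ∂(-x*y - 2*z)/∂x - ∂(3*y^2)/∂z = -y
  coefficient of dy ∧ dz: ∂f_3/∂y - ∂f_2/∂z = ∂(-x*y - 2*z)/∂y - ∂(2*y*z)/∂z = -x - 2*y
Assembling: d(omega) = (-6*y) dx ∧ dy + (-y) dx ∧ dz + (-x - 2*y) dy ∧ dz.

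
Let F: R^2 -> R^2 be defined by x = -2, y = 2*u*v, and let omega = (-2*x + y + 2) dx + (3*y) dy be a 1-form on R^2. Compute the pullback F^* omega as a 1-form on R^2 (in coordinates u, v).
F^* omega = (12*u*v^2) du + (12*u^2*v) dv

Using F^*(f dg) = (f ∘ F) d(g ∘ F), substitute each coordinate x_i by F_i(u, v) in f_i, and replace dx_i by d F_i = (∂F_i/∂u) du + (∂F_i/∂v) dv.
  For the x component: f_1(F) = 2*u*v + 6; d F_1 = (0) du + (0) dv
  For the y component: f_2(F) = 6*u*v; d F_2 = (2*v) du + (2*u) dv
Combining and collecting du, dv coefficients:
  coeff of du: 12*u*v^2
  coeff of dv: 12*u^2*v
F^* omega = (12*u*v^2) du + (12*u^2*v) dv.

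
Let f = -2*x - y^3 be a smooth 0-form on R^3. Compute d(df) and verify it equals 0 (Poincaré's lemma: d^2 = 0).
d(df) = 0

Step 1: df = sum_i (∂f/∂x_i) dx_i = (-2) dx + (-3*y^2) dy + (0) dz.
Step 2: Apply d again. Using the 1-form formula, the coefficient of dx ∧ dy in d(df) is ∂^2 f/∂x ∂y - ∂^2 f/∂y ∂x = (0) - (0) = 0 (equality of mixed partials for smooth f).
Similarly for dx ∧ dz and dy ∧ dz — all coefficients vanish. So d(df) = 0.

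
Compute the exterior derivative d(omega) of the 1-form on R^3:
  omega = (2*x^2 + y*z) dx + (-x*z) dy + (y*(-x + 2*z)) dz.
d(omega) = (-2*z) dx ∧ dy + (-2*y) dx ∧ dz + (2*z) dy ∧ dz

For a 1-form omega = sum_i f_i dx_i, the exterior derivative is
  d(omega) = sum_{i < j} (∂f_j/∂x_i - ∂f_i/∂x_j) dx_i ∧ dx_j.
  coefficient of dx ∧ dy: ∂f_2/∂x - ∂f_1/∂y = ∂(-x*z)/∂x - ∂(2*x^2 + y*z)/∂y = -2*z
  coefficient of dx ∧ dz: ∂f_3/∂x - ∂f_1/∂z = ∂(y*(-x + 2*z))/∂x - ∂(2*x^2 + y*z)/∂z = -2*y
  coefficient of dy ∧ dz: ∂f_3/∂y - ∂f_2/∂z = ∂(y*(-x + 2*z))/∂y - ∂(-x*z)/∂z = 2*z
Assembling: d(omega) = (-2*z) dx ∧ dy + (-2*y) dx ∧ dz + (2*z) dy ∧ dz.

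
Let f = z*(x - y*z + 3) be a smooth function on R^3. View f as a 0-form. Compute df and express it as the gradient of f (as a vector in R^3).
df = (z) dx + (-z^2) dy + (x - 2*y*z + 3) dz; grad f = (z, -z^2, x - 2*y*z + 3)

For a 0-form f, d f = (∂f/∂x) dx + (∂f/∂y) dy + (∂f/∂z) dz. The components of the vector representation are exactly the entries of grad f in Cartesian coordinates:
  ∂f/∂x = z
  ∂f/∂y = -z^2
  ∂f/∂z = x - 2*y*z + 3.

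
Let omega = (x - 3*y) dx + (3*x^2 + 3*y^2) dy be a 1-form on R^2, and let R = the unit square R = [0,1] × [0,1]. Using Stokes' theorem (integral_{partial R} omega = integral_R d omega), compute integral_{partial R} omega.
integral_(partial R) omega = 6

Stokes: integral_partial_R omega = integral_R d omega with d omega = (∂Q/∂x - ∂P/∂y) dx ∧ dy.
  ∂Q/∂x = 6*x
  ∂P/∂y = -3
  integrand = ∂Q/∂x - ∂P/∂y = 6*x + 3.
Integrating over R: integral_0^1 integral_0^1 (6*x + 3) dx dy = 6.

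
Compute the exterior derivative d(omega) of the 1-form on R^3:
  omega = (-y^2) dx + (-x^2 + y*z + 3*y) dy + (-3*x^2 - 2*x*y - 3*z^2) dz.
d(omega) = (-2*x + 2*y) dx ∧ dy + (-6*x - 2*y) dx ∧ dz + (-2*x - y) dy ∧ dz

For a 1-form omega = sum_i f_i dx_i, the exterior derivative is
  d(omega) = sum_{i < j} (∂f_j/∂x_i - ∂f_i/∂x_j) dx_i ∧ dx_j.
  coefficient of dx ∧ dy: ∂f_2/∂x - ∂f_1/∂y = ∂(-x^2 + y*z + 3*y)/∂x - ∂(-y^2)/∂y = -2*x + 2*y
  coefficient of dx ∧ dz: ∂f_3/∂x - ∂f_1/∂z = ∂(-3*x^2 - 2*x*y - 3*z^2)/∂x - ∂(-y^2)/∂z = -6*x - 2*y
  coefficient of dy ∧ dz: ∂f_3/∂y - ∂f_2/∂z = ∂(-3*x^2 - 2*x*y - 3*z^2)/∂y - ∂(-x^2 + y*z + 3*y)/∂z = -2*x - y
Assembling: d(omega) = (-2*x + 2*y) dx ∧ dy + (-6*x - 2*y) dx ∧ dz + (-2*x - y) dy ∧ dz.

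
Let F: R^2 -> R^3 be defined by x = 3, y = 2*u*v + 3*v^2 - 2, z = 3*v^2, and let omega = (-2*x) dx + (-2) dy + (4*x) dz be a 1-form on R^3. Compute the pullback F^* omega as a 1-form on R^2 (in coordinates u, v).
F^* omega = (-4*v) du + (-4*u + 60*v) dv

Using F^*(f dg) = (f ∘ F) d(g ∘ F), substitute each coordinate x_i by F_i(u, v) in f_i, and replace dx_i by d F_i = (∂F_i/∂u) du + (∂F_i/∂v) dv.
  For the x component: f_1(F) = -6; d F_1 = (0) du + (0) dv
  For the y component: f_2(F) = -2; d F_2 = (2*v) du + (2*u + 6*v) dv
  For the z component: f_3(F) = 12; d F_3 = (0) du + (6*v) dv
Combining and collecting du, dv coefficients:
  coeff of du: -4*v
  coeff of dv: -4*u + 60*v
F^* omega = (-4*v) du + (-4*u + 60*v) dv.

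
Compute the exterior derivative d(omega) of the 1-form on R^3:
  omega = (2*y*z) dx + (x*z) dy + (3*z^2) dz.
d(omega) = (-z) dx ∧ dy + (-2*y) dx ∧ dz + (-x) dy ∧ dz

For a 1-form omega = sum_i f_i dx_i, the exterior derivative is
  d(omega) = sum_{i < j} (∂f_j/∂x_i - ∂f_i/∂x_j) dx_i ∧ dx_j.
  coefficient of dx ∧ dy: ∂f_2/∂x - ∂f_1/∂y = ∂(x*z)/∂x - ∂(2*y*z)/∂y = -z
  coefficient of dx ∧ dz: ∂f_3/∂x - ∂f_1/∂z = ∂(3*z^2)/∂x - ∂(2*y*z)/∂z = -2*y
  coefficient of dy ∧ dz: ∂f_3/∂y - ∂f_2/∂z = ∂(3*z^2)/∂y - ∂(x*z)/∂z = -x
Assembling: d(omega) = (-z) dx ∧ dy + (-2*y) dx ∧ dz + (-x) dy ∧ dz.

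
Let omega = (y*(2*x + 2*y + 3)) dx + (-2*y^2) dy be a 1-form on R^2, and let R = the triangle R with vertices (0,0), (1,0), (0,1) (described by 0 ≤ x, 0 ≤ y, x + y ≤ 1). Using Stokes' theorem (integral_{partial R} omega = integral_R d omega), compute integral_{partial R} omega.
integral_(partial R) omega = -5/2

Stokes: integral_partial_R omega = integral_R d omega with d omega = (∂Q/∂x - ∂P/∂y) dx ∧ dy.
  ∂Q/∂x = 0
  ∂P/∂y = 2*x + 4*y + 3
  integrand = ∂Q/∂x - ∂P/∂y = -2*x - 4*y - 3.
Integrating over R: integral_0^1 integral_0^{1-x} (-2*x - 4*y - 3) dy dx = -5/2.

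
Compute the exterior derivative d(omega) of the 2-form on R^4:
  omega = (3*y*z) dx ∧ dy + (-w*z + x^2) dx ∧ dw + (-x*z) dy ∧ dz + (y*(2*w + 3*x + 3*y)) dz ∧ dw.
d(omega) = (3*y - z) dx ∧ dy ∧ dz + (w + 3*y) dx ∧ dz ∧ dw + (2*w + 3*x + 6*y) dy ∧ dz ∧ dw

For a 2-form omega = sum_{i<j} g_{ij} dx_i ∧ dx_j, the exterior derivative is
  d(omega) = sum_{i<j} d(g_{ij}) ∧ dx_i ∧ dx_j = sum_{i<j, k} (∂g_{ij}/∂x_k) dx_k ∧ dx_i ∧ dx_j.
Expand each term, using dx_k ∧ dx_i ∧ dx_j = sgn(permutation) dx_{(a)} ∧ dx_{(b)} ∧ dx_{(c)} with (a < b < c) sorted:
  d(3*y*z) includes (∂/∂z)(3*y*z) dz = (3*y) dz, which multiplied by dx ∧ dy gives (3*y) dx ∧ dy ∧ dz
  d(-w*z + x^2) includes (∂/∂z)(-w*z + x^2) dz = (-w) dz, which multiplied by dx ∧ dw gives (w) dx ∧ dz ∧ dw
  d(-x*z) includes (∂/∂x)(-x*z) dx = (-z) dx, which multiplied by dy ∧ dz gives (-z) dx ∧ dy ∧ dz
  d(y*(2*w + 3*x + 3*y)) includes (∂/∂x)(y*(2*w + 3*x + 3*y)) dx = (3*y) dx, which multiplied by dz ∧ dw gives (3*y) dx ∧ dz ∧ dw
  d(y*(2*w + 3*x + 3*y)) includes (∂/∂y)(y*(2*w + 3*x + 3*y)) dy = (2*w + 3*x + 6*y) dy, which multiplied by dz ∧ dw gives (2*w + 3*x + 6*y) dy ∧ dz ∧ dw
Collecting like 3-forms: d(omega) = (3*y - z) dx ∧ dy ∧ dz + (w + 3*y) dx ∧ dz ∧ dw + (2*w + 3*x + 6*y) dy ∧ dz ∧ dw.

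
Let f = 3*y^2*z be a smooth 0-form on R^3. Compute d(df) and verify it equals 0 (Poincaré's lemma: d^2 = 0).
d(df) = 0

Step 1: df = sum_i (∂f/∂x_i) dx_i = (0) dx + (6*y*z) dy + (3*y^2) dz.
Step 2: Apply d again. Using the 1-form formula, the coefficient of dx ∧ dy in d(df) is ∂^2 f/∂x ∂y - ∂^2 f/∂y ∂x = (0) - (0) = 0 (equality of mixed partials for smooth f).
Similarly for dx ∧ dz and dy ∧ dz — all coefficients vanish. So d(df) = 0.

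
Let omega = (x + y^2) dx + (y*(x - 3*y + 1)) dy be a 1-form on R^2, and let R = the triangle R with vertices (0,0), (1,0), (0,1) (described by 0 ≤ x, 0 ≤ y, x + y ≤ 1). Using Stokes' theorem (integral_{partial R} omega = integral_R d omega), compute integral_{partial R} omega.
integral_(partial R) omega = -1/6

Stokes: integral_partial_R omega = integral_R d omega with d omega = (∂Q/∂x - ∂P/∂y) dx ∧ dy.
  ∂Q/∂x = y
  ∂P/∂y = 2*y
  integrand = ∂Q/∂x - ∂P/∂y = -y.
Integrating over R: integral_0^1 integral_0^{1-x} (-y) dy dx = -1/6.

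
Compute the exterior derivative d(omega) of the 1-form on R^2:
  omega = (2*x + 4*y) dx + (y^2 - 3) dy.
d(omega) = (-4) dx ∧ dy

For a 1-form omega = sum_i f_i dx_i, the exterior derivative is
  d(omega) = sum_{i < j} (∂f_j/∂x_i - ∂f_i/∂x_j) dx_i ∧ dx_j.
  coefficient of dx ∧ dy: ∂f_2/∂x - ∂f_1/∂y = ∂(y^2 - 3)/∂x - ∂(2*x + 4*y)/∂y = -4
Assembling: d(omega) = (-4) dx ∧ dy.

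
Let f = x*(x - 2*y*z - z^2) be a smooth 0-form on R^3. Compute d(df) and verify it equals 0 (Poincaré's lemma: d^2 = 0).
d(df) = 0

Step 1: df = sum_i (∂f/∂x_i) dx_i = (2*x - 2*y*z - z^2) dx + (-2*x*z) dy + (2*x*(-y - z)) dz.
Step 2: Apply d again. Using the 1-form formula, the coefficient of dx ∧ dy in d(df) is ∂^2 f/∂x ∂y - ∂^2 f/∂y ∂x = (-2*z) - (-2*z) = 0 (equality of mixed partials for smooth f).
Similarly for dx ∧ dz and dy ∧ dz — all coefficients vanish. So d(df) = 0.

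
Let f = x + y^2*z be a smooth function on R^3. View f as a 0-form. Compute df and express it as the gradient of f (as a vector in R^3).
df = (1) dx + (2*y*z) dy + (y^2) dz; grad f = (1, 2*y*z, y^2)

For a 0-form f, d f = (∂f/∂x) dx + (∂f/∂y) dy + (∂f/∂z) dz. The components of the vector representation are exactly the entries of grad f in Cartesian coordinates:
  ∂f/∂x = 1
  ∂f/∂y = 2*y*z
  ∂f/∂z = y^2.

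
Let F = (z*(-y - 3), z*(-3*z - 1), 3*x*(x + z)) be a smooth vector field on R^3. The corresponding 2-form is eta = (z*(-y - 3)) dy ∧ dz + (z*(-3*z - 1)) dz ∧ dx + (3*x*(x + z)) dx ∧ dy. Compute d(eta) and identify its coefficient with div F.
d(eta) = (3*x) dx ∧ dy ∧ dz; div F = 3*x

For a 2-form in R^3 of the form above, applying d gives a 3-form with coefficient ∂P/∂x + ∂Q/∂y + ∂R/∂z:
  ∂P/∂x = 0
  ∂Q/∂y = 0
  ∂R/∂z = 3*x
Sum = 3*x, which is exactly div F.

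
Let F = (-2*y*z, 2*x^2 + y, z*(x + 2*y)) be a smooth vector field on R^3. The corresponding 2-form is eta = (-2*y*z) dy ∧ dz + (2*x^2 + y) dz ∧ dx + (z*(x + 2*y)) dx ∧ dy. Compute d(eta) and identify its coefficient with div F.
d(eta) = (x + 2*y + 1) dx ∧ dy ∧ dz; div F = x + 2*y + 1

For a 2-form in R^3 of the form above, applying d gives a 3-form with coefficient ∂P/∂x + ∂Q/∂y + ∂R/∂z:
  ∂P/∂x = 0
  ∂Q/∂y = 1
  ∂R/∂z = x + 2*y
Sum = x + 2*y + 1, which is exactly div F.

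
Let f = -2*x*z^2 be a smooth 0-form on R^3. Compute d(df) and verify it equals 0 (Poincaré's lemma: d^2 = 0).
d(df) = 0

Step 1: df = sum_i (∂f/∂x_i) dx_i = (-2*z^2) dx + (0) dy + (-4*x*z) dz.
Step 2: Apply d again. Using the 1-form formula, the coefficient of dx ∧ dy in d(df) is ∂^2 f/∂x ∂y - ∂^2 f/∂y ∂x = (0) - (0) = 0 (equality of mixed partials for smooth f).
Similarly for dx ∧ dz and dy ∧ dz — all coefficients vanish. So d(df) = 0.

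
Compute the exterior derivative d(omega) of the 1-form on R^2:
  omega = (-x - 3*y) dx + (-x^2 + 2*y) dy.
d(omega) = (3 - 2*x) dx ∧ dy

For a 1-form omega = sum_i f_i dx_i, the exterior derivative is
  d(omega) = sum_{i < j} (∂f_j/∂x_i - ∂f_i/∂x_j) dx_i ∧ dx_j.
  coefficient of dx ∧ dy: ∂f_2/∂x - ∂f_1/∂y = ∂(-x^2 + 2*y)/∂x - ∂(-x - 3*y)/∂y = 3 - 2*x
Assembling: d(omega) = (3 - 2*x) dx ∧ dy.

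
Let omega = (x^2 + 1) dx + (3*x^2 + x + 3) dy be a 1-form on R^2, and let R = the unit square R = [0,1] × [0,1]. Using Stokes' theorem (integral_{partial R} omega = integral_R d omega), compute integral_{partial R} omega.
integral_(partial R) omega = 4

Stokes: integral_partial_R omega = integral_R d omega with d omega = (∂Q/∂x - ∂P/∂y) dx ∧ dy.
  ∂Q/∂x = 6*x + 1
  ∂P/∂y = 0
  integrand = ∂Q/∂x - ∂P/∂y = 6*x + 1.
Integrating over R: integral_0^1 integral_0^1 (6*x + 1) dx dy = 4.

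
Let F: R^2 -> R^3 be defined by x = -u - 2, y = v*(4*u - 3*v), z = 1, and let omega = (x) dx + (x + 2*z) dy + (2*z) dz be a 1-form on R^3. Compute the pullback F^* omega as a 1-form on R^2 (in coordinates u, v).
F^* omega = (-4*u*v + u + 2) du + (2*u*(-2*u + 3*v)) dv

Using F^*(f dg) = (f ∘ F) d(g ∘ F), substitute each coordinate x_i by F_i(u, v) in f_i, and replace dx_i by d F_i = (∂F_i/∂u) du + (∂F_i/∂v) dv.
  For the x component: f_1(F) = -u - 2; d F_1 = (-1) du + (0) dv
  For the y component: f_2(F) = -u; d F_2 = (4*v) du + (4*u - 6*v) dv
  For the z component: f_3(F) = 2; d F_3 = (0) du + (0) dv
Combining and collecting du, dv coefficients:
  coeff of du: -4*u*v + u + 2
  coeff of dv: 2*u*(-2*u + 3*v)
F^* omega = (-4*u*v + u + 2) du + (2*u*(-2*u + 3*v)) dv.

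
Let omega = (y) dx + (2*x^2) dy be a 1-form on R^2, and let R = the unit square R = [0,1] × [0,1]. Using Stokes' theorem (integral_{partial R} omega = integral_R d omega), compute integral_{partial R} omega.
integral_(partial R) omega = 1

Stokes: integral_partial_R omega = integral_R d omega with d omega = (∂Q/∂x - ∂P/∂y) dx ∧ dy.
  ∂Q/∂x = 4*x
  ∂P/∂y = 1
  integrand = ∂Q/∂x - ∂P/∂y = 4*x - 1.
Integrating over R: integral_0^1 integral_0^1 (4*x - 1) dx dy = 1.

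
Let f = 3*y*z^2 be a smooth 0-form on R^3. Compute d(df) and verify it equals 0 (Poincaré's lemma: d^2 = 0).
d(df) = 0

Step 1: df = sum_i (∂f/∂x_i) dx_i = (0) dx + (3*z^2) dy + (6*y*z) dz.
Step 2: Apply d again. Using the 1-form formula, the coefficient of dx ∧ dy in d(df) is ∂^2 f/∂x ∂y - ∂^2 f/∂y ∂x = (0) - (0) = 0 (equality of mixed partials for smooth f).
Similarly for dx ∧ dz and dy ∧ dz — all coefficients vanish. So d(df) = 0.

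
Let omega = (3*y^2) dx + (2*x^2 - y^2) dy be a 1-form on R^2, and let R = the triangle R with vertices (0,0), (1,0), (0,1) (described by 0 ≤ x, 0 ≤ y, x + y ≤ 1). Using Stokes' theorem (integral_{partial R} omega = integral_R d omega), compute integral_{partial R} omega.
integral_(partial R) omega = -1/3

Stokes: integral_partial_R omega = integral_R d omega with d omega = (∂Q/∂x - ∂P/∂y) dx ∧ dy.
  ∂Q/∂x = 4*x
  ∂P/∂y = 6*y
  integrand = ∂Q/∂x - ∂P/∂y = 4*x - 6*y.
Integrating over R: integral_0^1 integral_0^{1-x} (4*x - 6*y) dy dx = -1/3.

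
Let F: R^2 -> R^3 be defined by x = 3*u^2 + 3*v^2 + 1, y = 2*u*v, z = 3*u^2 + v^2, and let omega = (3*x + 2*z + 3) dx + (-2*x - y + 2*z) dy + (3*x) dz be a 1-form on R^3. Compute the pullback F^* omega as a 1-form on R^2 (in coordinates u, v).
F^* omega = (144*u^3 + 116*u*v^2 + 54*u - 8*v^3 - 4*v) du + (104*u^2*v - 8*u*v^2 - 4*u + 84*v^3 + 42*v) dv

Using F^*(f dg) = (f ∘ F) d(g ∘ F), substitute each coordinate x_i by F_i(u, v) in f_i, and replace dx_i by d F_i = (∂F_i/∂u) du + (∂F_i/∂v) dv.
  For the x component: f_1(F) = 15*u^2 + 11*v^2 + 6; d F_1 = (6*u) du + (6*v) dv
  For the y component: f_2(F) = -2*u*v - 4*v^2 - 2; d F_2 = (2*v) du + (2*u) dv
  For the z component: f_3(F) = 9*u^2 + 9*v^2 + 3; d F_3 = (6*u) du + (2*v) dv
Combining and collecting du, dv coefficients:
  coeff of du: 144*u^3 + 116*u*v^2 + 54*u - 8*v^3 - 4*v
  coeff of dv: 104*u^2*v - 8*u*v^2 - 4*u + 84*v^3 + 42*v
F^* omega = (144*u^3 + 116*u*v^2 + 54*u - 8*v^3 - 4*v) du + (104*u^2*v - 8*u*v^2 - 4*u + 84*v^3 + 42*v) dv.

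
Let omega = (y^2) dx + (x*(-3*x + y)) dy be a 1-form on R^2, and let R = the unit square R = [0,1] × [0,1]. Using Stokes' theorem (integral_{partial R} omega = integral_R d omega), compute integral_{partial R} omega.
integral_(partial R) omega = -7/2

Stokes: integral_partial_R omega = integral_R d omega with d omega = (∂Q/∂x - ∂P/∂y) dx ∧ dy.
  ∂Q/∂x = -6*x + y
  ∂P/∂y = 2*y
  integrand = ∂Q/∂x - ∂P/∂y = -6*x - y.
Integrating over R: integral_0^1 integral_0^1 (-6*x - y) dx dy = -7/2.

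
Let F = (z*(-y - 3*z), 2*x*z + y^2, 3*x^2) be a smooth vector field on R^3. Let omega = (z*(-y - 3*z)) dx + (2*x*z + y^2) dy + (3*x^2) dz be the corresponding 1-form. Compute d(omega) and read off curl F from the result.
d(omega) = (-2*x) dy ∧ dz + (-6*x - y - 6*z) dz ∧ dx + (3*z) dx ∧ dy; curl F = (-2*x, -6*x - y - 6*z, 3*z)

d omega = sum_{i<j} (∂f_j/∂x_i - ∂f_i/∂x_j) dx_i ∧ dx_j. Under the identification (dy ∧ dz, dz ∧ dx, dx ∧ dy) ↔ (e_x, e_y, e_z), the coefficients are exactly the components of curl F. Compute:
  ∂R/∂y - ∂Q/∂z = (0) - (2*x) = -2*x
  ∂P/∂z - ∂R/∂x = (-y - 6*z) - (6*x) = -6*x - y - 6*z
  ∂Q/∂x - ∂P/∂y = (2*z) - (-z) = 3*z.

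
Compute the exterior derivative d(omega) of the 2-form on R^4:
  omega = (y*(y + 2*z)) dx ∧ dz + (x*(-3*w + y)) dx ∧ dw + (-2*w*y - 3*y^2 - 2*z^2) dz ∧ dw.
d(omega) = (-2*y - 2*z) dx ∧ dy ∧ dz + (-x) dx ∧ dy ∧ dw + (-2*w - 6*y) dy ∧ dz ∧ dw

For a 2-form omega = sum_{i<j} g_{ij} dx_i ∧ dx_j, the exterior derivative is
  d(omega) = sum_{i<j} d(g_{ij}) ∧ dx_i ∧ dx_j = sum_{i<j, k} (∂g_{ij}/∂x_k) dx_k ∧ dx_i ∧ dx_j.
Expand each term, using dx_k ∧ dx_i ∧ dx_j = sgn(permutation) dx_{(a)} ∧ dx_{(b)} ∧ dx_{(c)} with (a < b < c) sorted:
  d(y*(y + 2*z)) includes (∂/∂y)(y*(y + 2*z)) dy = (2*y + 2*z) dy, which multiplied by dx ∧ dz gives (-2*y - 2*z) dx ∧ dy ∧ dz
  d(x*(-3*w + y)) includes (∂/∂y)(x*(-3*w + y)) dy = (x) dy, which multiplied by dx ∧ dw gives (-x) dx ∧ dy ∧ dw
  d(-2*w*y - 3*y^2 - 2*z^2) includes (∂/∂y)(-2*w*y - 3*y^2 - 2*z^2) dy = (-2*w - 6*y) dy, which multiplied by dz ∧ dw gives (-2*w - 6*y) dy ∧ dz ∧ dw
Collecting like 3-forms: d(omega) = (-2*y - 2*z) dx ∧ dy ∧ dz + (-x) dx ∧ dy ∧ dw + (-2*w - 6*y) dy ∧ dz ∧ dw.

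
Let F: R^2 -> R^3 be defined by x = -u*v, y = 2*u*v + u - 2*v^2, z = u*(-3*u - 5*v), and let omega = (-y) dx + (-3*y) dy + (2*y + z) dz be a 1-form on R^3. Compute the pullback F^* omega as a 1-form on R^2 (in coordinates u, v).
F^* omega = (18*u^3 + 21*u^2*v - 12*u^2 + 19*u*v^2 - 21*u*v - 3*u + 30*v^3 + 6*v^2) du + (15*u^3 - 5*u^2*v - 15*u^2 + 54*u*v^2 + 12*u*v - 24*v^3) dv

Using F^*(f dg) = (f ∘ F) d(g ∘ F), substitute each coordinate x_i by F_i(u, v) in f_i, and replace dx_i by d F_i = (∂F_i/∂u) du + (∂F_i/∂v) dv.
  For the x component: f_1(F) = -2*u*v - u + 2*v^2; d F_1 = (-v) du + (-u) dv
  For the y component: f_2(F) = -6*u*v - 3*u + 6*v^2; d F_2 = (2*v + 1) du + (2*u - 4*v) dv
  For the z component: f_3(F) = -3*u^2 - u*v + 2*u - 4*v^2; d F_3 = (-6*u - 5*v) du + (-5*u) dv
Combining and collecting du, dv coefficients:
  coeff of du: 18*u^3 + 21*u^2*v - 12*u^2 + 19*u*v^2 - 21*u*v - 3*u + 30*v^3 + 6*v^2
  coeff of dv: 15*u^3 - 5*u^2*v - 15*u^2 + 54*u*v^2 + 12*u*v - 24*v^3
F^* omega = (18*u^3 + 21*u^2*v - 12*u^2 + 19*u*v^2 - 21*u*v - 3*u + 30*v^3 + 6*v^2) du + (15*u^3 - 5*u^2*v - 15*u^2 + 54*u*v^2 + 12*u*v - 24*v^3) dv.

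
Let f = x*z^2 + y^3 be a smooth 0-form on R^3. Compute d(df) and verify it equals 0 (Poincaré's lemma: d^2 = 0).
d(df) = 0

Step 1: df = sum_i (∂f/∂x_i) dx_i = (z^2) dx + (3*y^2) dy + (2*x*z) dz.
Step 2: Apply d again. Using the 1-form formula, the coefficient of dx ∧ dy in d(df) is ∂^2 f/∂x ∂y - ∂^2 f/∂y ∂x = (0) - (0) = 0 (equality of mixed partials for smooth f).
Similarly for dx ∧ dz and dy ∧ dz — all coefficients vanish. So d(df) = 0.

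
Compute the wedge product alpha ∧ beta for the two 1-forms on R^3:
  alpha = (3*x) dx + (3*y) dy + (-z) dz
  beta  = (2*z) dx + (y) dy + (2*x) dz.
alpha ∧ beta = (3*y*(x - 2*z)) dx ∧ dy + (6*x^2 + 2*z^2) dx ∧ dz + (y*(6*x + z)) dy ∧ dz

Distribute the wedge, using dx_i ∧ dx_j = -dx_j ∧ dx_i and dx_i ∧ dx_i = 0. For each pair (i, j) with i < j, the coefficient of dx_i ∧ dx_j in alpha ∧ beta is (alpha_i * beta_j - alpha_j * beta_i). Collecting: alpha ∧ beta = (3*y*(x - 2*z)) dx ∧ dy + (6*x^2 + 2*z^2) dx ∧ dz + (y*(6*x + z)) dy ∧ dz.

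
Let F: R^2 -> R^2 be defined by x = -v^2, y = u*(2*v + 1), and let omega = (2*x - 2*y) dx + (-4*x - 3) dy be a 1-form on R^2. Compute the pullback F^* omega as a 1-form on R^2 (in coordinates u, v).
F^* omega = (8*v^3 + 4*v^2 - 6*v - 3) du + (16*u*v^2 + 4*u*v - 6*u + 4*v^3) dv

Using F^*(f dg) = (f ∘ F) d(g ∘ F), substitute each coordinate x_i by F_i(u, v) in f_i, and replace dx_i by d F_i = (∂F_i/∂u) du + (∂F_i/∂v) dv.
  For the x component: f_1(F) = -4*u*v - 2*u - 2*v^2; d F_1 = (0) du + (-2*v) dv
  For the y component: f_2(F) = 4*v^2 - 3; d F_2 = (2*v + 1) du + (2*u) dv
Combining and collecting du, dv coefficients:
  coeff of du: 8*v^3 + 4*v^2 - 6*v - 3
  coeff of dv: 16*u*v^2 + 4*u*v - 6*u + 4*v^3
F^* omega = (8*v^3 + 4*v^2 - 6*v - 3) du + (16*u*v^2 + 4*u*v - 6*u + 4*v^3) dv.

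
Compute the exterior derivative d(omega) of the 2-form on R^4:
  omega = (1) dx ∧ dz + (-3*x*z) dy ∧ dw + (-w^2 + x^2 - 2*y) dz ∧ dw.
d(omega) = (-3*z) dx ∧ dy ∧ dw + (3*x - 2) dy ∧ dz ∧ dw + (2*x) dx ∧ dz ∧ dw

For a 2-form omega = sum_{i<j} g_{ij} dx_i ∧ dx_j, the exterior derivative is
  d(omega) = sum_{i<j} d(g_{ij}) ∧ dx_i ∧ dx_j = sum_{i<j, k} (∂g_{ij}/∂x_k) dx_k ∧ dx_i ∧ dx_j.
Expand each term, using dx_k ∧ dx_i ∧ dx_j = sgn(permutation) dx_{(a)} ∧ dx_{(b)} ∧ dx_{(c)} with (a < b < c) sorted:
  d(-3*x*z) includes (∂/∂x)(-3*x*z) dx = (-3*z) dx, which multiplied by dy ∧ dw gives (-3*z) dx ∧ dy ∧ dw
  d(-3*x*z) includes (∂/∂z)(-3*x*z) dz = (-3*x) dz, which multiplied by dy ∧ dw gives (3*x) dy ∧ dz ∧ dw
  d(-w^2 + x^2 - 2*y) includes (∂/∂x)(-w^2 + x^2 - 2*y) dx = (2*x) dx, which multiplied by dz ∧ dw gives (2*x) dx ∧ dz ∧ dw
  d(-w^2 + x^2 - 2*y) includes (∂/∂y)(-w^2 + x^2 - 2*y) dy = (-2) dy, which multiplied by dz ∧ dw gives (-2) dy ∧ dz ∧ dw
Collecting like 3-forms: d(omega) = (-3*z) dx ∧ dy ∧ dw + (3*x - 2) dy ∧ dz ∧ dw + (2*x) dx ∧ dz ∧ dw.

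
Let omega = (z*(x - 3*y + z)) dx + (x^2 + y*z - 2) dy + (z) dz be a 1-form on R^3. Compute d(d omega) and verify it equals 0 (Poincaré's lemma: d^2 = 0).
d(d omega) = 0

Step 1: d omega = sum_{i<j} (∂f_j/∂x_i - ∂f_i/∂x_j) dx_i ∧ dx_j:
  coeff of dx ∧ dy: 2*x + 3*z
  coeff of dx ∧ dz: -x + 3*y - 2*z
  coeff of dy ∧ dz: -y
Step 2: Apply d again to each 2-form coefficient. The only possible 3-form in R^3 is dx ∧ dy ∧ dz, with coefficient
  ∂(coeff of dy∧dz)/∂x - ∂(coeff of dx∧dz)/∂y + ∂(coeff of dx∧dy)/∂z
  = ∂/∂x (-y) - ∂/∂y (-x + 3*y - 2*z) + ∂/∂z (2*x + 3*z).
Each of these terms simplifies to sums of mixed partials that cancel in pairs. The result is 0 (by equality of mixed partials for smooth functions — Schwarz / Clairaut).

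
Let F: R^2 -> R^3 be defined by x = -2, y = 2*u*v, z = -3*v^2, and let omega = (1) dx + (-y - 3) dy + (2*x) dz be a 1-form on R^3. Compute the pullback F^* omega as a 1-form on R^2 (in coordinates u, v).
F^* omega = (2*v*(-2*u*v - 3)) du + (-4*u^2*v - 6*u + 24*v) dv

Using F^*(f dg) = (f ∘ F) d(g ∘ F), substitute each coordinate x_i by F_i(u, v) in f_i, and replace dx_i by d F_i = (∂F_i/∂u) du + (∂F_i/∂v) dv.
  For the x component: f_1(F) = 1; d F_1 = (0) du + (0) dv
  For the y component: f_2(F) = -2*u*v - 3; d F_2 = (2*v) du + (2*u) dv
  For the z component: f_3(F) = -4; d F_3 = (0) du + (-6*v) dv
Combining and collecting du, dv coefficients:
  coeff of du: 2*v*(-2*u*v - 3)
  coeff of dv: -4*u^2*v - 6*u + 24*v
F^* omega = (2*v*(-2*u*v - 3)) du + (-4*u^2*v - 6*u + 24*v) dv.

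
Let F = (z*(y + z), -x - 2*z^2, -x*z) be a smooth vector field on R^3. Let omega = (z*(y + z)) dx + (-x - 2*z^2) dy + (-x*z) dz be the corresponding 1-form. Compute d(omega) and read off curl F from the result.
d(omega) = (4*z) dy ∧ dz + (y + 3*z) dz ∧ dx + (-z - 1) dx ∧ dy; curl F = (4*z, y + 3*z, -z - 1)

d omega = sum_{i<j} (∂f_j/∂x_i - ∂f_i/∂x_j) dx_i ∧ dx_j. Under the identification (dy ∧ dz, dz ∧ dx, dx ∧ dy) ↔ (e_x, e_y, e_z), the coefficients are exactly the components of curl F. Compute:
  ∂R/∂y - ∂Q/∂z = (0) - (-4*z) = 4*z
  ∂P/∂z - ∂R/∂x = (y + 2*z) - (-z) = y + 3*z
  ∂Q/∂x - ∂P/∂y = (-1) - (z) = -z - 1.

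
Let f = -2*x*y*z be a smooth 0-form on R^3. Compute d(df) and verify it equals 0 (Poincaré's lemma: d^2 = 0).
d(df) = 0

Step 1: df = sum_i (∂f/∂x_i) dx_i = (-2*y*z) dx + (-2*x*z) dy + (-2*x*y) dz.
Step 2: Apply d again. Using the 1-form formula, the coefficient of dx ∧ dy in d(df) is ∂^2 f/∂x ∂y - ∂^2 f/∂y ∂x = (-2*z) - (-2*z) = 0 (equality of mixed partials for smooth f).
Similarly for dx ∧ dz and dy ∧ dz — all coefficients vanish. So d(df) = 0.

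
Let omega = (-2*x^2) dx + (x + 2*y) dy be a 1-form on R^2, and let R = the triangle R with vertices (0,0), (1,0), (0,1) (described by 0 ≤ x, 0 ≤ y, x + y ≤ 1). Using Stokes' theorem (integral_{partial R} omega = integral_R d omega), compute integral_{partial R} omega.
integral_(partial R) omega = 1/2

Stokes: integral_partial_R omega = integral_R d omega with d omega = (∂Q/∂x - ∂P/∂y) dx ∧ dy.
  ∂Q/∂x = 1
  ∂P/∂y = 0
  integrand = ∂Q/∂x - ∂P/∂y = 1.
Integrating over R: integral_0^1 integral_0^{1-x} (1) dy dx = 1/2.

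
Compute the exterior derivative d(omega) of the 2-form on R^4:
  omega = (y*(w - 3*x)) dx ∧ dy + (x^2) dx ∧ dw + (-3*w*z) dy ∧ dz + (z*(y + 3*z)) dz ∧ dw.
d(omega) = (y) dx ∧ dy ∧ dw + (-2*z) dy ∧ dz ∧ dw

For a 2-form omega = sum_{i<j} g_{ij} dx_i ∧ dx_j, the exterior derivative is
  d(omega) = sum_{i<j} d(g_{ij}) ∧ dx_i ∧ dx_j = sum_{i<j, k} (∂g_{ij}/∂x_k) dx_k ∧ dx_i ∧ dx_j.
Expand each term, using dx_k ∧ dx_i ∧ dx_j = sgn(permutation) dx_{(a)} ∧ dx_{(b)} ∧ dx_{(c)} with (a < b < c) sorted:
  d(y*(w - 3*x)) includes (∂/∂w)(y*(w - 3*x)) dw = (y) dw, which multiplied by dx ∧ dy gives (y) dx ∧ dy ∧ dw
  d(-3*w*z) includes (∂/∂w)(-3*w*z) dw = (-3*z) dw, which multiplied by dy ∧ dz gives (-3*z) dy ∧ dz ∧ dw
  d(z*(y + 3*z)) includes (∂/∂y)(z*(y + 3*z)) dy = (z) dy, which multiplied by dz ∧ dw gives (z) dy ∧ dz ∧ dw
Collecting like 3-forms: d(omega) = (y) dx ∧ dy ∧ dw + (-2*z) dy ∧ dz ∧ dw.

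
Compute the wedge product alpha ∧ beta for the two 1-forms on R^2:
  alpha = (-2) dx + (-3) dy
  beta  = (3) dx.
alpha ∧ beta = (9) dx ∧ dy

Distribute the wedge, using dx_i ∧ dx_j = -dx_j ∧ dx_i and dx_i ∧ dx_i = 0. For each pair (i, j) with i < j, the coefficient of dx_i ∧ dx_j in alpha ∧ beta is (alpha_i * beta_j - alpha_j * beta_i). Collecting: alpha ∧ beta = (9) dx ∧ dy.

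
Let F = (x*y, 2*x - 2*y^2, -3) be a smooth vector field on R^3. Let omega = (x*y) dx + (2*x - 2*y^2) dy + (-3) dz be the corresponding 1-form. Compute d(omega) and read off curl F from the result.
d(omega) = (0) dy ∧ dz + (0) dz ∧ dx + (2 - x) dx ∧ dy; curl F = (0, 0, 2 - x)

d omega = sum_{i<j} (∂f_j/∂x_i - ∂f_i/∂x_j) dx_i ∧ dx_j. Under the identification (dy ∧ dz, dz ∧ dx, dx ∧ dy) ↔ (e_x, e_y, e_z), the coefficients are exactly the components of curl F. Compute:
  ∂R/∂y - ∂Q/∂z = (0) - (0) = 0
  ∂P/∂z - ∂R/∂x = (0) - (0) = 0
  ∂Q/∂x - ∂P/∂y = (2) - (x) = 2 - x.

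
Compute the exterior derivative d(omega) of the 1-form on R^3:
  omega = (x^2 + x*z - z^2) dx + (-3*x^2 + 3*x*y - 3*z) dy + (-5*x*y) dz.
d(omega) = (-6*x + 3*y) dx ∧ dy + (-x - 5*y + 2*z) dx ∧ dz + (3 - 5*x) dy ∧ dz

For a 1-form omega = sum_i f_i dx_i, the exterior derivative is
  d(omega) = sum_{i < j} (∂f_j/∂x_i - ∂f_i/∂x_j) dx_i ∧ dx_j.
  coefficient of dx ∧ dy: ∂f_2/∂x - ∂f_1/∂y = ∂(-3*x^2 + 3*x*y - 3*z)/∂x - ∂(x^2 + x*z - z^2)/∂y = -6*x + 3*y
  coefficient of dx ∧ dz: ∂f_3/∂x - ∂f_1/∂z = ∂(-5*x*y)/∂x - ∂(x^2 + x*z - z^2)/∂z = -x - 5*y + 2*z
  coefficient of dy ∧ dz: ∂f_3/∂y - ∂f_2/∂z = ∂(-5*x*y)/∂y - ∂(-3*x^2 + 3*x*y - 3*z)/∂z = 3 - 5*x
Assembling: d(omega) = (-6*x + 3*y) dx ∧ dy + (-x - 5*y + 2*z) dx ∧ dz + (3 - 5*x) dy ∧ dz.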